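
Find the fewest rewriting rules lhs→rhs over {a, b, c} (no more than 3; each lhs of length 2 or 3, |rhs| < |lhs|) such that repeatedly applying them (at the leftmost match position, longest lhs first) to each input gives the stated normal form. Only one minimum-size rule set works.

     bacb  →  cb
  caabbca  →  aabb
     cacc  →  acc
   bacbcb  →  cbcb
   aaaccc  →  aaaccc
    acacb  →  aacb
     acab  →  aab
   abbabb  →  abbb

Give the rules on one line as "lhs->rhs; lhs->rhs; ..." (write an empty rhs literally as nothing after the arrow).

ba->; bca->b; ca->a

  | bacb => cb
  | caabbca => aabbca => aabb
  | cacc => acc
  | bacbcb => cbcb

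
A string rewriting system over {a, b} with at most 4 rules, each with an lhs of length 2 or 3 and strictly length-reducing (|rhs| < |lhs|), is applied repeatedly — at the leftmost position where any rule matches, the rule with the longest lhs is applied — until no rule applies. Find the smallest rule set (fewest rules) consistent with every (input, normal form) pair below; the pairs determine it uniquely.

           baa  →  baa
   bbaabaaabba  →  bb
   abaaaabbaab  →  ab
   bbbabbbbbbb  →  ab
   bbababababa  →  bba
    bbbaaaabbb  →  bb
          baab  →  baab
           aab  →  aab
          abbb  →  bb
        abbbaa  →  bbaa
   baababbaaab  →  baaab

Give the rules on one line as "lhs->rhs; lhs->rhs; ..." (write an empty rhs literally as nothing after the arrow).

aba->bb; abb->b; bab->b; bbb->ab

  | baa
  | bbaabaaabba => bbabbaabba => bbbaabba => abaabba => bbabba => bbba => aba => bb
  | abaaaabbaab => bbaaabbaab => bbaabaab => bbabbab => bbbab => abab => bbb => ab
  | bbbabbbbbbb => ababbbbbbb => bbbbbbbbb => abbbbbbb => bbbbbb => abbbb => bbb => ab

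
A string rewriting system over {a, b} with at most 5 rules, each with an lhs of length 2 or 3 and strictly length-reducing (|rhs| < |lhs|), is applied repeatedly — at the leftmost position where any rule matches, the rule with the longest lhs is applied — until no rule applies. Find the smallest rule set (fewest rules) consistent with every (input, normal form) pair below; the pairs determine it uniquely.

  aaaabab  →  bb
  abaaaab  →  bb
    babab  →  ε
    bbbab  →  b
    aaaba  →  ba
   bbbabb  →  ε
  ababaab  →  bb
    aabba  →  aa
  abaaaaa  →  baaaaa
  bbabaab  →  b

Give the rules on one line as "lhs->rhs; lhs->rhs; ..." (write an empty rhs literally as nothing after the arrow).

ab->b; abb->; bba->ab; bbb->

  | aaaabab => aaabab => aabab => abab => bab => bb
  | abaaaab => baaaab => baaab => baab => bab => bb
  | babab => bbab => abb => ε
  | bbbab => ab => b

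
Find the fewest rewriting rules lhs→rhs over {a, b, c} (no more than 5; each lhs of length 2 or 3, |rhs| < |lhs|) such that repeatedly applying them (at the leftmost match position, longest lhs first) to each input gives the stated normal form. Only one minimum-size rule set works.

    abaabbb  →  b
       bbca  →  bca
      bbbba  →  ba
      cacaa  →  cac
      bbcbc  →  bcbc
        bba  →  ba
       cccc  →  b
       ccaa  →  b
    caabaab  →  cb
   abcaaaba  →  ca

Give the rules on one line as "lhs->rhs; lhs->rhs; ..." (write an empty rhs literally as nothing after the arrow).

aa->; ab->; bb->b; cc->b

  | abaabbb => aabbb => bbb => bb => b
  | bbca => bca
  | bbbba => bbba => bba => ba
  | cacaa => cac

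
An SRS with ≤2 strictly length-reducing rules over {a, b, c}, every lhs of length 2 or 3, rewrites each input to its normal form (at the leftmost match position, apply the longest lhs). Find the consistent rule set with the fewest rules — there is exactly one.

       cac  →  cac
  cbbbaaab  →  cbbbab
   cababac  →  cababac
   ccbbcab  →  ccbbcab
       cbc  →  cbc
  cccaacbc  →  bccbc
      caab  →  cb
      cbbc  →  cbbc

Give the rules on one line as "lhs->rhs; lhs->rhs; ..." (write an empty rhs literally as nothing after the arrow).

aa->; ccc->bc

  | cac
  | cbbbaaab => cbbbab
  | cababac
  | ccbbcab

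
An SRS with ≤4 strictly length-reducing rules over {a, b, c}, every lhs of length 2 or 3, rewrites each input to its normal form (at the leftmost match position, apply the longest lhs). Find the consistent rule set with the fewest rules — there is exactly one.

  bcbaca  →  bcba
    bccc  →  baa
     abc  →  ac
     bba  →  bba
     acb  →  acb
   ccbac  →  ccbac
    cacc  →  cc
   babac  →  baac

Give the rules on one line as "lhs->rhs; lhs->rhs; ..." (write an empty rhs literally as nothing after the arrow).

  | bcbaca => bcba
  | bccc => baa
  | abc => ac
  | bba

ab->a; ca->; ccc->aa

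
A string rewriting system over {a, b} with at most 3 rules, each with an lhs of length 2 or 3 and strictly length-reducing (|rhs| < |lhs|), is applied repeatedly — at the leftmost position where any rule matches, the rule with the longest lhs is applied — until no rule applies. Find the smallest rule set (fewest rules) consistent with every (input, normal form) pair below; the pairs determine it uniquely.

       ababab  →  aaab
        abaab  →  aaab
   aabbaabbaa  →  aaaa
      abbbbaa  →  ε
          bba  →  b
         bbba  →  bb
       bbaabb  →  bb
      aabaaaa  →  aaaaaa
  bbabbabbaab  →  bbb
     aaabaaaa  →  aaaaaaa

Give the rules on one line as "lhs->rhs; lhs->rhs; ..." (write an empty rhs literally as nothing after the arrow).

  | ababab => aabab => aaab
  | abaab => aaab
  | aabbaabbaa => aaabbaa => aaaa
  | abbbbaa => bbaa => ba => ε

aba->aa; abb->; ba->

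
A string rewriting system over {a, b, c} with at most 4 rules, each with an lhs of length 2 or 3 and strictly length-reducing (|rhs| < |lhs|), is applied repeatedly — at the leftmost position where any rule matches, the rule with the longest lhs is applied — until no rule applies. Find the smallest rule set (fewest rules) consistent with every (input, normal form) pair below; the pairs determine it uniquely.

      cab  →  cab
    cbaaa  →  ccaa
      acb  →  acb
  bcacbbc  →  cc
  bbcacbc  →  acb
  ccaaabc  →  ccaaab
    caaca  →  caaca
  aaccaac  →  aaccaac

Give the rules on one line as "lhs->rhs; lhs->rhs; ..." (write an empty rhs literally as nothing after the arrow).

  | cab
  | cbaaa => ccaa
  | acb
  | bcacbbc => bacbbc => ccbbc => cc

ba->c; bbc->; bc->b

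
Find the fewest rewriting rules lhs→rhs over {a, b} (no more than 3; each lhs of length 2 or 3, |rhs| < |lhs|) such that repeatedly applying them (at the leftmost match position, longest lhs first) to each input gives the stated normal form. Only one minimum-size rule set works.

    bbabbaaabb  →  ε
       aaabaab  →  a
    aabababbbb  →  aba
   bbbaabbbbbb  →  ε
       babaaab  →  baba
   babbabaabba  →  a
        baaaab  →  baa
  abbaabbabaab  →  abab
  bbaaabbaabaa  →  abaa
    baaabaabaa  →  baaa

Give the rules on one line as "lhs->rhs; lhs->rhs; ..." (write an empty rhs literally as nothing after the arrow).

aab->; bb->

  | bbabbaaabb => abbaaabb => aaaabb => aab => ε
  | aaabaab => aaab => a
  | aabababbbb => ababbbb => ababb => aba
  | bbbaabbbbbb => baabbbbbb => bbbbbb => bbbb => bb => ε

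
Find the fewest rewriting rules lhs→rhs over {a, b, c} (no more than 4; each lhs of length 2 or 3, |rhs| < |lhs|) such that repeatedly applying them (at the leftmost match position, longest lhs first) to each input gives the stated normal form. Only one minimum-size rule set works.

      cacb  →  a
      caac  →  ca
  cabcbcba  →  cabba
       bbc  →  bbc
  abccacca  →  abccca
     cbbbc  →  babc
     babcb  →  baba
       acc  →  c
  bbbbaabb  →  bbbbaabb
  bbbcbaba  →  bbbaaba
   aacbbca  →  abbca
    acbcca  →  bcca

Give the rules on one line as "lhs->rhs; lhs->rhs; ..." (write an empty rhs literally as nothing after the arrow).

  | cacb => cb => a
  | caac => ca
  | cabcbcba => cabacba => cabba
  | bbc

ac->; cb->a; cbb->ba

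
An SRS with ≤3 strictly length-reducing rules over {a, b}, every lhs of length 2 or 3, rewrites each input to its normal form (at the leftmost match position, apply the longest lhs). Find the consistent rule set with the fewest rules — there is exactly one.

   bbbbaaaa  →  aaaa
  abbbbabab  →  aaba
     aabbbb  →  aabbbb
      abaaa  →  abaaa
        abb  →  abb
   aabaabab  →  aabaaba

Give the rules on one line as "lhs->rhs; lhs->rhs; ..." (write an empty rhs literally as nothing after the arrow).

  | bbbbaaaa => bbaaaa => aaaa
  | abbbbabab => abbabab => aabab => aaba
  | aabbbb
  | abaaa

bab->ba; bba->a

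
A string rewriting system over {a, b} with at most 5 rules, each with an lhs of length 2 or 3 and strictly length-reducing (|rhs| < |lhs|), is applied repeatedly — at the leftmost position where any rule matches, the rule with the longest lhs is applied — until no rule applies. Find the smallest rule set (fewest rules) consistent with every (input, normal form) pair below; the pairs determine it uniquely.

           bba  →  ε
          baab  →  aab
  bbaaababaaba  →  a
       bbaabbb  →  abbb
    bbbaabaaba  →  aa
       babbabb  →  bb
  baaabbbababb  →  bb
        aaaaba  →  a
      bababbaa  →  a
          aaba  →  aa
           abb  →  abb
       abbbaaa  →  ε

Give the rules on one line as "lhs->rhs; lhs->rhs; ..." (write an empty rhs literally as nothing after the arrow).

aaa->; ba->; baa->aa; bba->

  | bba => ε
  | baab => aab
  | bbaaababaaba => aababaaba => aabaaba => aaaaba => aba => a
  | bbaabbb => abbb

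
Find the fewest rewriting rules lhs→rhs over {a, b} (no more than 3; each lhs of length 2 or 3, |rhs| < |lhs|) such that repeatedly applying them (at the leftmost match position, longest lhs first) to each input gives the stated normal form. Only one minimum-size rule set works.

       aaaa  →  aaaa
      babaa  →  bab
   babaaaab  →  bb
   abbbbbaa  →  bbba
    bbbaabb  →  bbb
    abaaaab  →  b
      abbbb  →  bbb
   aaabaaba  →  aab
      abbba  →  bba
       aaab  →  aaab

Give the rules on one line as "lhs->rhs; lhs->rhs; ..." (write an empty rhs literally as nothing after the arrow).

  | aaaa
  | babaa => baba => bab
  | babaaaab => babaaab => babaab => babab => babb => bb
  | abbbbbaa => bbbbaa => bbba

aba->ab; abb->b; baa->a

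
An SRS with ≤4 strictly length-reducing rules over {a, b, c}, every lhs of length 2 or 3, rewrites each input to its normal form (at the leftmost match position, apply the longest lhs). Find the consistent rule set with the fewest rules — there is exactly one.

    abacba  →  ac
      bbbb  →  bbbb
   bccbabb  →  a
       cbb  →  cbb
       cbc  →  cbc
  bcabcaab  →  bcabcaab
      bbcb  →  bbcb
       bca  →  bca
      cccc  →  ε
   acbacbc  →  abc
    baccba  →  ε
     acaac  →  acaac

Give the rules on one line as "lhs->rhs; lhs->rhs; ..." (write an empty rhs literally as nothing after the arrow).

ba->; bab->a; cc->

  | abacba => acba => ac
  | bbbb
  | bccbabb => bbabb => bab => a
  | cbb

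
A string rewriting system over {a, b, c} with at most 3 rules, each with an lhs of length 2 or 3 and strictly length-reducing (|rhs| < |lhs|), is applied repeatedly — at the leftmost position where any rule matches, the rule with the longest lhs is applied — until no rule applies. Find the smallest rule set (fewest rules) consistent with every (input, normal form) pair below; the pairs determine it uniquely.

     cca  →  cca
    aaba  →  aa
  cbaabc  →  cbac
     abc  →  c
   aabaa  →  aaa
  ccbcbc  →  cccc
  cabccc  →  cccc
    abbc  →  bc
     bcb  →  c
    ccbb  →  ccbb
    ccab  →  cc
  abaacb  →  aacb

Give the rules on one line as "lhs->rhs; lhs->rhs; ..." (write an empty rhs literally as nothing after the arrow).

  | cca
  | aaba => aa
  | cbaabc => cbac
  | abc => c

ab->; bcb->c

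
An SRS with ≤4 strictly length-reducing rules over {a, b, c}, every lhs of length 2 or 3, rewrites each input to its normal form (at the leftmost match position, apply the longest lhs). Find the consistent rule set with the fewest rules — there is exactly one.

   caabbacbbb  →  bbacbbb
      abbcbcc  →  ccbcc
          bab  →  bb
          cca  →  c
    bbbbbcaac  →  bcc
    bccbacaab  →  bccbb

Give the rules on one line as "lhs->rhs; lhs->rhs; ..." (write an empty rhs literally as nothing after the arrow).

  | caabbacbbb => abbacbbb => bbacbbb
  | abbcbcc => bbcbcc => ccbcc
  | bab => bb
  | cca => c

ab->b; bbc->cc; ca->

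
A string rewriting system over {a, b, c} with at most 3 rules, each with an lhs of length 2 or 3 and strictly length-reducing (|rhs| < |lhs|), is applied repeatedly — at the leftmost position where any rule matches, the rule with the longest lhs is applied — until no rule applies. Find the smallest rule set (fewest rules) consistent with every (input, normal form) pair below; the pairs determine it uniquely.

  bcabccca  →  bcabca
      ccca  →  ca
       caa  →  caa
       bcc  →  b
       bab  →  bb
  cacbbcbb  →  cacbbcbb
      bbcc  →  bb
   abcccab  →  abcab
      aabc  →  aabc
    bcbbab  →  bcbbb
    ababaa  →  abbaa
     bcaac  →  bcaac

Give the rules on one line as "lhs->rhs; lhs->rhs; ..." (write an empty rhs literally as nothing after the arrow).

  | bcabccca => bcabca
  | ccca => ca
  | caa
  | bcc => b

bab->bb; cc->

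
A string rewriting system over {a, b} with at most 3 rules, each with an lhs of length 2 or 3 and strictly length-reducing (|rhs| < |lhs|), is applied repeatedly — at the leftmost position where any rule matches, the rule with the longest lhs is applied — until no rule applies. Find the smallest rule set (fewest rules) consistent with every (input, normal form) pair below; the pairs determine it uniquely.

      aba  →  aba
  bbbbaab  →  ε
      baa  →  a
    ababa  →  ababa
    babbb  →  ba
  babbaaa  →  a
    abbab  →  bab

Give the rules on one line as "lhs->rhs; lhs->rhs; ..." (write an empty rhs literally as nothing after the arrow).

  | aba
  | bbbbaab => baab => bbb => ε
  | baa => bb => a
  | ababa

aa->b; bb->a; bbb->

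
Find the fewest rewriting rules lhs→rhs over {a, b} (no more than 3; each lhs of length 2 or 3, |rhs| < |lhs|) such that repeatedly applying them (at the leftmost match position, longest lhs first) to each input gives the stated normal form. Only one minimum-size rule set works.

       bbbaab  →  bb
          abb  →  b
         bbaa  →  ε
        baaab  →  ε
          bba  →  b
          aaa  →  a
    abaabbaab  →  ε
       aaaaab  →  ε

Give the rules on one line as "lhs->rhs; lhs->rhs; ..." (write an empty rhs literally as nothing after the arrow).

aa->a; ab->; ba->

  | bbbaab => bbab => bb
  | abb => b
  | bbaa => ba => ε
  | baaab => aab => ab => ε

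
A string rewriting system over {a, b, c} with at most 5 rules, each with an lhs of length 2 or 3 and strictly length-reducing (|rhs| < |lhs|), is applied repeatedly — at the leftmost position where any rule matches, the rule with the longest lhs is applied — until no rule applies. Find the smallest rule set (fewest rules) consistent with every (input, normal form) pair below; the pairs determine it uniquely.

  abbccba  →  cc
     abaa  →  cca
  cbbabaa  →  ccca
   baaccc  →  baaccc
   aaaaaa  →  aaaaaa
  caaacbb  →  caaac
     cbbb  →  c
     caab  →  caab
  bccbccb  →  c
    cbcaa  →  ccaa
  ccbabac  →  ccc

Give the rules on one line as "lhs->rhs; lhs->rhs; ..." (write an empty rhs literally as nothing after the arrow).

  | abbccba => abcba => aba => cc
  | abaa => cca
  | cbbabaa => cbabaa => cabaa => ccca
  | baaccc

aba->cc; bc->; cb->c; ccb->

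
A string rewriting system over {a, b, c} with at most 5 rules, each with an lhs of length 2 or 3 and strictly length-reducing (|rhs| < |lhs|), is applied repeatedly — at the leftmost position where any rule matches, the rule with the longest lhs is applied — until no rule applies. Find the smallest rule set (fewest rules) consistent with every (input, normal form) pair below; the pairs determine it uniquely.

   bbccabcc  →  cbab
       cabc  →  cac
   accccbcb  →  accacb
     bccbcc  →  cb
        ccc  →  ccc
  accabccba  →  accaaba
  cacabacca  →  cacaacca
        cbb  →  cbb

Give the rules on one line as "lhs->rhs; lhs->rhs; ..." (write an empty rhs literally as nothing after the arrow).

  | bbccabcc => cbcabcc => cbabcc => cbabc => cbab
  | cabc => cac
  | accccbcb => accabcb => accacb
  | bccbcc => bcbcc => bbcc => cbc => cb

bbc->cb; bc->b; cab->ca; ccb->ab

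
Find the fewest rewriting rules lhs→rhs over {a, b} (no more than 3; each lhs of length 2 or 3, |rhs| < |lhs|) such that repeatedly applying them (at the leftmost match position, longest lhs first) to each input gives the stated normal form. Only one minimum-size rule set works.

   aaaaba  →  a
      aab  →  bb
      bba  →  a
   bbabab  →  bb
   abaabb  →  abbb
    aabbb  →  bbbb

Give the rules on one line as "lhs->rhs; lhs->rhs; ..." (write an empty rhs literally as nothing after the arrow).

  | aaaaba => aabba => bbba => bba => ba => a
  | aab => bb
  | bba => ba => a
  | bbabab => babab => abab => aab => bb

aab->bb; ba->a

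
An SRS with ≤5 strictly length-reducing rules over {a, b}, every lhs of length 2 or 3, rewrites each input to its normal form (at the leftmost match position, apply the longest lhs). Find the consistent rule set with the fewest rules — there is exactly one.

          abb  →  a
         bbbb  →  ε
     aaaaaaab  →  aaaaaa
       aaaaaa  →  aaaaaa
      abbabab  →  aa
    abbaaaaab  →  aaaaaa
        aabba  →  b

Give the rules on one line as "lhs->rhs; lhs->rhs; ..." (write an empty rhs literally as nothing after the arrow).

  | abb => a
  | bbbb => bb => ε
  | aaaaaaab => aaaaaa
  | aaaaaa

aab->a; aba->b; bb->; bba->aa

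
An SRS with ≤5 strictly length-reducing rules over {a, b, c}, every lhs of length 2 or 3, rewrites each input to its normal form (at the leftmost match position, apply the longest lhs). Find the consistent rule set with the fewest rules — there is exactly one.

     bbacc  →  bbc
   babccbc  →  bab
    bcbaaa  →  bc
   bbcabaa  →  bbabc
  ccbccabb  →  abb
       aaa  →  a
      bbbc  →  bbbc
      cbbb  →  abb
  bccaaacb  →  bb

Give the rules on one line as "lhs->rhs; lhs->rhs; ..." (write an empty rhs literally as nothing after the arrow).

  | bbacc => bbc
  | babccbc => babcac => babac => bab
  | bcbaaa => baaaa => bcaa => baa => bc
  | bbcabaa => bbabaa => bbabc

aa->c; ac->; ca->a; cb->a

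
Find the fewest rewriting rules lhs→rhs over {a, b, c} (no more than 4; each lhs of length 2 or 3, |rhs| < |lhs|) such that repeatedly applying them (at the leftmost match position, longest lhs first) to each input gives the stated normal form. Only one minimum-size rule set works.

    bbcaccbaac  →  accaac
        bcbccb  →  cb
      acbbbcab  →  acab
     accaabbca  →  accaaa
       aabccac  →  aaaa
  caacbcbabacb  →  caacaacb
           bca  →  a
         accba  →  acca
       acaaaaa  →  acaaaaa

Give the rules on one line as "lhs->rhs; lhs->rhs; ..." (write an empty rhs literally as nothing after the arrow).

  | bbcaccbaac => baccbaac => accbaac => accaac
  | bcbccb => bccb => cb
  | acbbbcab => acbbab => acbab => acab
  | accaabbca => accaaba => accaaa

ba->a; bc->; cac->aa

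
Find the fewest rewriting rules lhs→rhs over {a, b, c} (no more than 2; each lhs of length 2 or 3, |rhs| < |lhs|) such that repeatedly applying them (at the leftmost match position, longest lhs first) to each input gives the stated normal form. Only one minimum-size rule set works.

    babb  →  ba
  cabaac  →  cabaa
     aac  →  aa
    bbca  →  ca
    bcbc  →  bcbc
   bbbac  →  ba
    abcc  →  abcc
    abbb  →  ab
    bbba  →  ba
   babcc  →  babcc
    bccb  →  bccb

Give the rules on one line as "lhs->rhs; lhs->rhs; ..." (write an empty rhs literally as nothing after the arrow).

  | babb => ba
  | cabaac => cabaa
  | aac => aa
  | bbca => ca

ac->a; bb->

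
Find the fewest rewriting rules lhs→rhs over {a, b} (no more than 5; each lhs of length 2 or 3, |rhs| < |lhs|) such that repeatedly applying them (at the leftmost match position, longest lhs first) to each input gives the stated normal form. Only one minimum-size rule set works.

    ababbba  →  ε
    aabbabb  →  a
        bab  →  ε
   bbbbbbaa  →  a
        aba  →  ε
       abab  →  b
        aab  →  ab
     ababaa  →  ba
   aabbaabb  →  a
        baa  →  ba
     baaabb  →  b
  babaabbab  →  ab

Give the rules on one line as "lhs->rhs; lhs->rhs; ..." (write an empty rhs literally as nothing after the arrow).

aa->a; aba->; bab->; bb->a

  | ababbba => bbba => aba => ε
  | aabbabb => abbabb => aaabb => aabb => abb => aa => a
  | bab => ε
  | bbbbbbaa => abbbbaa => aabbaa => abbaa => aaaa => aaa => aa => a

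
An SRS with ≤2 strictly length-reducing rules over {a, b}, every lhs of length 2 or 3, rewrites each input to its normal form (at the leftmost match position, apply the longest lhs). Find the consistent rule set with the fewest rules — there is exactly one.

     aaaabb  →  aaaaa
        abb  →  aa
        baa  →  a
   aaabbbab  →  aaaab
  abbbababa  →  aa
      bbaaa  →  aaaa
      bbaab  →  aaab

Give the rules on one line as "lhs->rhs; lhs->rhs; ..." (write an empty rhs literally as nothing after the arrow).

ba->; bb->a

  | aaaabb => aaaaa
  | abb => aa
  | baa => a
  | aaabbbab => aaaabab => aaaab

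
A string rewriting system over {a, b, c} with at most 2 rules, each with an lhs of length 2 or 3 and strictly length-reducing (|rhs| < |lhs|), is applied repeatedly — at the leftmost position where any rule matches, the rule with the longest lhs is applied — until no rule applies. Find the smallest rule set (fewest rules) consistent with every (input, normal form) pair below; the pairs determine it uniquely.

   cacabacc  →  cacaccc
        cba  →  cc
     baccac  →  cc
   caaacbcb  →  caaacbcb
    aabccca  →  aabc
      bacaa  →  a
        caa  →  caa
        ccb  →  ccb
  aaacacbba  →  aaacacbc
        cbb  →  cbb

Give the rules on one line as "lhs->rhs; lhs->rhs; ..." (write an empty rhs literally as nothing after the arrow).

ba->c; cca->

  | cacabacc => cacaccc
  | cba => cc
  | baccac => cccac => cc
  | caaacbcb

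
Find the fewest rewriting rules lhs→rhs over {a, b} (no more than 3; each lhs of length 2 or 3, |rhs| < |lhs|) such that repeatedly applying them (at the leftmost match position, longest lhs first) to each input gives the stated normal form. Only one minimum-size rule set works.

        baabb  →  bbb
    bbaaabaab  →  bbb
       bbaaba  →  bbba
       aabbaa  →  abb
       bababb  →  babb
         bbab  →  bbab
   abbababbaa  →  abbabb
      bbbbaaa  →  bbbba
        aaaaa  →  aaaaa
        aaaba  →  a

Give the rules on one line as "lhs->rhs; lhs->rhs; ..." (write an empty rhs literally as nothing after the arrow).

  | baabb => bbb
  | bbaaabaab => bbabaab => bbaab => bbb
  | bbaaba => bbba
  | aabbaa => abbaa => abb

aab->ab; aba->a; baa->b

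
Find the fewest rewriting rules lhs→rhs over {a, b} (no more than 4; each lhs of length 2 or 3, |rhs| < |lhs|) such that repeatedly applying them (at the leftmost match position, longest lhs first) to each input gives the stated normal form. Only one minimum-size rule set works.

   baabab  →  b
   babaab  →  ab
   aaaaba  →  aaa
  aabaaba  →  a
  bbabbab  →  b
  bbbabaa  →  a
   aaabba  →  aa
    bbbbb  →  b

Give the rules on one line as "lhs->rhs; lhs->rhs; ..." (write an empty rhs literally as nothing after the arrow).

  | baabab => abab => b
  | babaab => baab => ab
  | aaaaba => aaa
  | aabaaba => aaba => a

aba->; ba->; bb->b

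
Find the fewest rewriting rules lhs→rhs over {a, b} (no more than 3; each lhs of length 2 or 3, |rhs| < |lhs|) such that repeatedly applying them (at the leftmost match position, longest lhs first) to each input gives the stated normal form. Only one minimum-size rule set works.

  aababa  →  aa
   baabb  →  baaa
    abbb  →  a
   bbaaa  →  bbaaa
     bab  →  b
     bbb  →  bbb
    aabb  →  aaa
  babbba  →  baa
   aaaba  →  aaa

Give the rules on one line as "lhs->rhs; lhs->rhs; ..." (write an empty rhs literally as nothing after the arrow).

ab->; abb->aa

  | aababa => aaba => aa
  | baabb => baaa
  | abbb => aab => a
  | bbaaa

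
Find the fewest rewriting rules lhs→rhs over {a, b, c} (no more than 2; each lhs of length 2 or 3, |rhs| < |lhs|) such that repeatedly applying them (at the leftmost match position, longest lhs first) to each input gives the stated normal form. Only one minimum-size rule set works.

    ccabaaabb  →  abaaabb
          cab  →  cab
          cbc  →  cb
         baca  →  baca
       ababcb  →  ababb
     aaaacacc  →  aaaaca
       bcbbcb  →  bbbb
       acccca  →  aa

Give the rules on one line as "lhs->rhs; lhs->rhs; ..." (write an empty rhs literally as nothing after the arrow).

bc->b; cc->

  | ccabaaabb => abaaabb
  | cab
  | cbc => cb
  | baca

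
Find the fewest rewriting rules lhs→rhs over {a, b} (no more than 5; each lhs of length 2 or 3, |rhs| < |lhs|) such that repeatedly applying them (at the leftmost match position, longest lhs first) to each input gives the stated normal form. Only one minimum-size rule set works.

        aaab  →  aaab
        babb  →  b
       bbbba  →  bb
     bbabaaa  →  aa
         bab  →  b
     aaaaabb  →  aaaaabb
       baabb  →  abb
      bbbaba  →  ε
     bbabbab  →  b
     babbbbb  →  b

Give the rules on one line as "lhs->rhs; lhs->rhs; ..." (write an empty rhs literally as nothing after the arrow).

  | aaab
  | babb => bab => ba => b
  | bbbba => bb
  | bbabaaa => baaa => aa

ba->b; baa->a; bab->ba; bba->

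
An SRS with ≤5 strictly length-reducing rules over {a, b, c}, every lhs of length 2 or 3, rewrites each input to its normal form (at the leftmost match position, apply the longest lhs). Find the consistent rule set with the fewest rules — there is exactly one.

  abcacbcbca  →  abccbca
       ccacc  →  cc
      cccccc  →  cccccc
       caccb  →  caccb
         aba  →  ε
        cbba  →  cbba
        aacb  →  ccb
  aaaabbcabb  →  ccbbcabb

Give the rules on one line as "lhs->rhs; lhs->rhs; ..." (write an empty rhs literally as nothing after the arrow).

aa->c; aba->; acb->; cca->

  | abcacbcbca => abccbca
  | ccacc => cc
  | cccccc
  | caccb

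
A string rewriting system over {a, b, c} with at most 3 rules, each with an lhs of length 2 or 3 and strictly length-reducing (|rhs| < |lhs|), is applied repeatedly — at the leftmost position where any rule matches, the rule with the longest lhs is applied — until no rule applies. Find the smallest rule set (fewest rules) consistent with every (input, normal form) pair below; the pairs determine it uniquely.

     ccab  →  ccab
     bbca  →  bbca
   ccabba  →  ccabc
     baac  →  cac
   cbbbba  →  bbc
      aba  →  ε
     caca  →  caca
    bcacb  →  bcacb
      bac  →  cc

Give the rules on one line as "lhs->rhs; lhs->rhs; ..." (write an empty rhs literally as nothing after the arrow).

  | ccab
  | bbca
  | ccabba => ccabc
  | baac => cac

aba->; ba->c; cbb->b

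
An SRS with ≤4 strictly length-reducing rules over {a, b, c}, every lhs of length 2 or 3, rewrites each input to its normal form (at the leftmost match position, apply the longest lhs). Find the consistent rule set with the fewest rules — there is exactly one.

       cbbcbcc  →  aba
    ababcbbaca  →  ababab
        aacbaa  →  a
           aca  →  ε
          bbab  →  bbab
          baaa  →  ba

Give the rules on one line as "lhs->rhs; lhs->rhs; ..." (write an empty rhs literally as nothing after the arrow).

  | cbbcbcc => abcbcc => abacc => abac => aba
  | ababcbbaca => abababaca => abababaa => ababab
  | aacbaa => cbaa => aaa => a
  | aca => aa => ε

aa->; ac->a; cb->a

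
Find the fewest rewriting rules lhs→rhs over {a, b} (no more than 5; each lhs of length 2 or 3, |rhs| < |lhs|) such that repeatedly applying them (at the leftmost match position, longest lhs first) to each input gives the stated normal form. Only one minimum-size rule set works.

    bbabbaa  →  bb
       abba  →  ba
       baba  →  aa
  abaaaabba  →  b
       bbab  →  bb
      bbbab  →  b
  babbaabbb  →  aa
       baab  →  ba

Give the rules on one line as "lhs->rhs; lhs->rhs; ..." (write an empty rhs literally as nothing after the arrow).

  | bbabbaa => bbbaa => aaaa => aba => bb
  | abba => ba
  | baba => bbb => aa
  | abaaaabba => bbaaabba => bbabbba => bbbba => aaba => abb => b

aaa->ab; ab->; aba->bb; bbb->aa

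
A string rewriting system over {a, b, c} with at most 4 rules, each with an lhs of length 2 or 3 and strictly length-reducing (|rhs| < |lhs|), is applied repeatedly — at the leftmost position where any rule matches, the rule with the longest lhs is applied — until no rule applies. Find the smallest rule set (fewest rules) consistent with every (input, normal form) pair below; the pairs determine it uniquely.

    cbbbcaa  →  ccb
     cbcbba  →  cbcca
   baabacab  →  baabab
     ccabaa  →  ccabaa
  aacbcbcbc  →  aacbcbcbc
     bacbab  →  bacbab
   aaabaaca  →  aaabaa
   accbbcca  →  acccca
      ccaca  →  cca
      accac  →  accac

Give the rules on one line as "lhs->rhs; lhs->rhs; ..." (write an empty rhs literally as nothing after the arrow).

aca->a; bb->c; bbc->c; caa->

  | cbbbcaa => ccbcaa => ccb
  | cbcbba => cbcca
  | baabacab => baabab
  | ccabaa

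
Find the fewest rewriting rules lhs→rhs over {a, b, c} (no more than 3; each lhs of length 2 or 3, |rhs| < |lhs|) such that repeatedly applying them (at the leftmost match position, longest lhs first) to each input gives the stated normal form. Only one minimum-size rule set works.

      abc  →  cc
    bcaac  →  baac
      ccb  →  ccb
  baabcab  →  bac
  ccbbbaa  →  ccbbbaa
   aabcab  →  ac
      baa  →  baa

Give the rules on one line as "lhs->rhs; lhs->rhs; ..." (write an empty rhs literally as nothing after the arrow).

ab->c; ca->a

  | abc => cc
  | bcaac => baac
  | ccb
  | baabcab => baccab => bacab => baab => bac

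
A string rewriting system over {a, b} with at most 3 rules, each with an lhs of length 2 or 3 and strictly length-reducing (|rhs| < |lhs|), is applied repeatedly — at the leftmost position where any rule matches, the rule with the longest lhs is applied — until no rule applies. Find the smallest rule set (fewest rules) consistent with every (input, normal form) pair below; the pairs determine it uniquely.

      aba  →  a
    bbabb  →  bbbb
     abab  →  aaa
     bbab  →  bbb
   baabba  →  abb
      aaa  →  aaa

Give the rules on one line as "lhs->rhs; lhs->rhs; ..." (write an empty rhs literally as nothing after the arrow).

  | aba => a
  | bbabb => bbbb
  | abab => aaa
  | bbab => bbb

ba->; bab->aa; bba->bb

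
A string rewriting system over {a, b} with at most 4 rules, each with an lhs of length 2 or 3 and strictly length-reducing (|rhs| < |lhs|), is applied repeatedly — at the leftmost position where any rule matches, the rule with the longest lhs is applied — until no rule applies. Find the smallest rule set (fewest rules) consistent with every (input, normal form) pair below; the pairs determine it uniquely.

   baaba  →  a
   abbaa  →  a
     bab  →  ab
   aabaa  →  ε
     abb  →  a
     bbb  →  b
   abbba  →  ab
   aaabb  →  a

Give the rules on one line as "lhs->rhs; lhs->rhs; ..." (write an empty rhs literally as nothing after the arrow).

  | baaba => aaba => ba => a
  | abbaa => aaa => a
  | bab => ab
  | aabaa => baa => aa => ε

aa->; aba->ab; ba->a; bb->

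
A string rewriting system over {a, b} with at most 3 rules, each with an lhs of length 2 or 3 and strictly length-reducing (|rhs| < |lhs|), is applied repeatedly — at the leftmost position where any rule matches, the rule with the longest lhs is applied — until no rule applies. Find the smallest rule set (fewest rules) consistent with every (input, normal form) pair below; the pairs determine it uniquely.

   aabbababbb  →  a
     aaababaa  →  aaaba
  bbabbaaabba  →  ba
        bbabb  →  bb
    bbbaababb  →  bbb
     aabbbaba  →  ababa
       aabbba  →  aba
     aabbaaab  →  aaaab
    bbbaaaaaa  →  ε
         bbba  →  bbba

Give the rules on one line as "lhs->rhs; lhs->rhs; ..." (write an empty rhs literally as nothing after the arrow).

abb->; baa->

  | aabbababbb => aababbb => aabb => a
  | aaababaa => aaaba
  | bbabbaaabba => bbaaabba => babba => ba
  | bbabb => bb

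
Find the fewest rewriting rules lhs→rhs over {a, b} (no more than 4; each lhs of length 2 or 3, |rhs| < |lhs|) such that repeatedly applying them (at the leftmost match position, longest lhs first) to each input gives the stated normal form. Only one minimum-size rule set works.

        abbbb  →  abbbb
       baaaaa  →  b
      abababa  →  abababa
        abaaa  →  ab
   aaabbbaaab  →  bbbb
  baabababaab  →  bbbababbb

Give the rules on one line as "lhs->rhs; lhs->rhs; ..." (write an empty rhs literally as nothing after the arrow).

  | abbbb
  | baaaaa => baa => b
  | abababa
  | abaaa => ab

aa->; aaa->; aab->bb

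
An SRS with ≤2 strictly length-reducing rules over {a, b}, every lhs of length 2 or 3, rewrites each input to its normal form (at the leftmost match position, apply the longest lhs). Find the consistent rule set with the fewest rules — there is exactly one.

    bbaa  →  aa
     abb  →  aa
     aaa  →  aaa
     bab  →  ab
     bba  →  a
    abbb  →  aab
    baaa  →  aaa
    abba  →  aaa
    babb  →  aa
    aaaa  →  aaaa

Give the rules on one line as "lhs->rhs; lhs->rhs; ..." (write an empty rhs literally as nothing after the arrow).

  | bbaa => baa => aa
  | abb => aa
  | aaa
  | bab => ab

abb->aa; ba->a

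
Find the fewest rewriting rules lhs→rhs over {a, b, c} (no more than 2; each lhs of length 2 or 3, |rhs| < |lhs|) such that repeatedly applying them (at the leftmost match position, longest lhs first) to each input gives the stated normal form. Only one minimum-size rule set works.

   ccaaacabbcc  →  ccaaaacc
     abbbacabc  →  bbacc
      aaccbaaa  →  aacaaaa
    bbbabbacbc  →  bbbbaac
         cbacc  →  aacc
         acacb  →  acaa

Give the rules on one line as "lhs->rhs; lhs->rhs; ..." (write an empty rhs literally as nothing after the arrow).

  | ccaaacabbcc => ccaaacbcc => ccaaaacc
  | abbbacabc => bbacabc => bbacc
  | aaccbaaa => aacaaaa
  | bbbabbacbc => bbbbacbc => bbbbaac

ab->; cb->a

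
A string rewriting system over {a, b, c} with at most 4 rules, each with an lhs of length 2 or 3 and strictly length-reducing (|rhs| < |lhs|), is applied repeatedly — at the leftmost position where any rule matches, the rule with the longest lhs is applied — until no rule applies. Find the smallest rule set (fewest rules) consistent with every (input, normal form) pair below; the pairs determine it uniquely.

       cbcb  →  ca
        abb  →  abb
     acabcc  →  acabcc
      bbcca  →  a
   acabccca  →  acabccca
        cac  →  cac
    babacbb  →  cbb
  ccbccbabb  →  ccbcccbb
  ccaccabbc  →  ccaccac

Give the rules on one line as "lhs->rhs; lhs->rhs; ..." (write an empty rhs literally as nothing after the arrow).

ba->c; bac->; bbc->ba; bcb->a

  | cbcb => ca
  | abb
  | acabcc
  | bbcca => baca => a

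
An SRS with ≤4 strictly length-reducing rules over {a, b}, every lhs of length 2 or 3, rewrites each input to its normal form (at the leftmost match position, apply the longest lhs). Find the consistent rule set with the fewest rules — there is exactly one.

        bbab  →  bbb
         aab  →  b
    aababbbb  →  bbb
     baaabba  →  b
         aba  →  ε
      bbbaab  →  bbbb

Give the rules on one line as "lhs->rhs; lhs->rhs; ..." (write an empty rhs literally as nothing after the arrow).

aaa->aa; ab->b; aba->; abb->b

  | bbab => bbb
  | aab => ab => b
  | aababbbb => abbbb => bbb
  | baaabba => baabba => baba => b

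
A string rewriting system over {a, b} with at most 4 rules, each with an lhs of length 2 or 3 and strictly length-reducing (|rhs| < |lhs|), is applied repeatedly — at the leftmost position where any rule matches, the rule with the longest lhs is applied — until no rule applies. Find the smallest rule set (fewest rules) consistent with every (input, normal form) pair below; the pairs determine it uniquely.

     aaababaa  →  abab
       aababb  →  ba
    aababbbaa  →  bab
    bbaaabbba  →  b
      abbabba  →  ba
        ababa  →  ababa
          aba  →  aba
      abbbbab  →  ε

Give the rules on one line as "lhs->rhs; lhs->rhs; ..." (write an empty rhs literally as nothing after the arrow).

aa->; bb->; bba->ab

  | aaababaa => ababaa => abab
  | aababb => babb => ba
  | aababbbaa => babbbaa => babaa => bab
  | bbaaabbba => abaabbba => abbbba => abba => aab => b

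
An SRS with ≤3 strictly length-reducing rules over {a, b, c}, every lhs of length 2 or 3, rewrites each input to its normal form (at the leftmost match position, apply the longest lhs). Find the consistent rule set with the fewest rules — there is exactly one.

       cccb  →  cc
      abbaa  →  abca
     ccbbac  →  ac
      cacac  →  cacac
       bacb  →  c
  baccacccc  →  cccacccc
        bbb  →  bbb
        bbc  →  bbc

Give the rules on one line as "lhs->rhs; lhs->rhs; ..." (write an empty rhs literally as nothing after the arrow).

ba->c; cb->

  | cccb => cc
  | abbaa => abca
  | ccbbac => cbac => ac
  | cacac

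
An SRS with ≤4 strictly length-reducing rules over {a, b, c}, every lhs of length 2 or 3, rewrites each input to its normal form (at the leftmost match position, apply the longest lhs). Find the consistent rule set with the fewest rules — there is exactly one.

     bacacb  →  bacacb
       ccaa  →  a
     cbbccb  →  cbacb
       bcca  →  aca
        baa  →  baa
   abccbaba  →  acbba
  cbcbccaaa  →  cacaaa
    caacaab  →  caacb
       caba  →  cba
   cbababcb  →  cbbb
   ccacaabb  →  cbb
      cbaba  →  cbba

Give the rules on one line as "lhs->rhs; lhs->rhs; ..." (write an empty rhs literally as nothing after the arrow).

ab->b; bc->a; cca->

  | bacacb
  | ccaa => a
  | cbbccb => cbacb
  | bcca => aca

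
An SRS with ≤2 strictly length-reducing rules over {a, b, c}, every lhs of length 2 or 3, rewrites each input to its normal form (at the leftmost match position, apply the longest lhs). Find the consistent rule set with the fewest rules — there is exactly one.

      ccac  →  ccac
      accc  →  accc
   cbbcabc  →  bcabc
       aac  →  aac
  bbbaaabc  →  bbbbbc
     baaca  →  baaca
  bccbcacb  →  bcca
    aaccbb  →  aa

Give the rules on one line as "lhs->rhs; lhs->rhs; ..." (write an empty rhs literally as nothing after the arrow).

  | ccac
  | accc
  | cbbcabc => bcabc
  | aac

aaa->b; cb->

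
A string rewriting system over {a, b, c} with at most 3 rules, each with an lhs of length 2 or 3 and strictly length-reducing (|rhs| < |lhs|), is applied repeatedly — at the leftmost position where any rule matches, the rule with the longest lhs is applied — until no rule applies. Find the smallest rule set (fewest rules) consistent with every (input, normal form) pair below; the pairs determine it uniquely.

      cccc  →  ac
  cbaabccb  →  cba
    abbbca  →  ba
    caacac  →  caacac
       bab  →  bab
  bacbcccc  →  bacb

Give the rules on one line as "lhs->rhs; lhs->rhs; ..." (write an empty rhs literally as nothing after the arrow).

  | cccc => ac
  | cbaabccb => cbaabcb => cbaabb => cba
  | abbbca => bca => ba
  | caacac

abb->; bc->b; ccc->a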